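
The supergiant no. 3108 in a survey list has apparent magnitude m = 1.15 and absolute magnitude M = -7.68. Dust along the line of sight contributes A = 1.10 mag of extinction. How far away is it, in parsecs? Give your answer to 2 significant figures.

d ≈ 350 pc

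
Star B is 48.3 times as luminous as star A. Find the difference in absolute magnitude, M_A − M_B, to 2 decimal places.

M_A − M_B ≈ 4.21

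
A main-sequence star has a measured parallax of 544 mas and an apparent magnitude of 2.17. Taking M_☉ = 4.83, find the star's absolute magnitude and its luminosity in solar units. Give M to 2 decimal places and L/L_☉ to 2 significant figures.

M ≈ 5.85; L/L_☉ ≈ 0.39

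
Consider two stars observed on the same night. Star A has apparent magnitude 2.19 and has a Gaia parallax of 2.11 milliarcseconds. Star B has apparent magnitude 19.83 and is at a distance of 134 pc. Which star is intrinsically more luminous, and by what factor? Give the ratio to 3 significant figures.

Star A is more luminous, by a factor of 1.42×10^8.

Star A: p = 2.11 mas = 2.11×10^-3″ → d = 1/p = 473.9 pc
Star A: M = m − 5 log₁₀ d + 5 = 2.19 − 5·2.6757 + 5 = -6.189
Star B: M = m − 5 log₁₀ d + 5 = 19.83 − 5·2.1271 + 5 = 14.194
ΔM = M_A − M_B = -6.189 − (14.194) = -20.383; smaller M is more luminous → Star A.
L ratio = 10^(0.4 |ΔM|) = 10^8.153 = 1.423×10^8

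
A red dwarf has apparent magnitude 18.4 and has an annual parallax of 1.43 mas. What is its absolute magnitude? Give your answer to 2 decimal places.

p = 1.43 mas = 1.43×10^-3″ → d = 1/p = 699.3 pc
5 log₁₀(d/10 pc) = 5 log₁₀(699.3) − 5 = 9.223
M = m − 5 log₁₀(d/10) = 18.4 − 9.223 = 9.177

M ≈ 9.18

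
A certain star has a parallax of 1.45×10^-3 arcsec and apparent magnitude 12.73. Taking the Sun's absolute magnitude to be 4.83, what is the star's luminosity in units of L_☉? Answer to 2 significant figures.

L/L_☉ ≈ 3.3

d = 1/p = 1/1.45×10^-3″ = 689.7 pc
M = m − 5 log₁₀ d + 5 = 12.73 − 5·2.8386 + 5 = 3.537
M − M_☉ = 3.537 − 4.83 = -1.293
L/L_☉ = 10^(−0.4 × -1.293) = 3.291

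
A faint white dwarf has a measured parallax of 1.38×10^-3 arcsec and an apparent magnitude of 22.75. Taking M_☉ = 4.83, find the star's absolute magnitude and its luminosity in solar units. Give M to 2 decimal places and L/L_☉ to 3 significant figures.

M ≈ 13.45; L/L_☉ ≈ 3.57×10^-4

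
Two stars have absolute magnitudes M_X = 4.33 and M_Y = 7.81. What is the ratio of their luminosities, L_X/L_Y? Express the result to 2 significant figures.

ΔM = M_X − M_Y = -3.48
L_X/L_Y = 10^(−0.4 ΔM) = 10^1.392 = 24.66

L_X/L_Y ≈ 25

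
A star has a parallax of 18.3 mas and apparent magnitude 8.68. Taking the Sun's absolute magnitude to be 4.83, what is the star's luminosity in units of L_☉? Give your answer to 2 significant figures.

L/L_☉ ≈ 0.86

d = 1/p = 1000/18.3 mas = 54.64 pc
M = m − 5 log₁₀ d + 5 = 8.68 − 5·1.7375 + 5 = 4.992
M − M_☉ = 4.992 − 4.83 = 0.162
L/L_☉ = 10^(−0.4 × 0.162) = 0.8612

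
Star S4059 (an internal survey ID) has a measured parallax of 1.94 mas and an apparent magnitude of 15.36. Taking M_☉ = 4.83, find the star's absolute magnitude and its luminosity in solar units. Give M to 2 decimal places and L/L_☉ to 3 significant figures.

M ≈ 6.80; L/L_☉ ≈ 0.163

d = 1/p = 1000/1.94 mas = 515.5 pc
M = m − 5 log₁₀ d + 5 = 15.36 − 5·2.7122 + 5 = 6.799
M − M_☉ = 6.799 − 4.83 = 1.969
L/L_☉ = 10^(−0.4 × 1.969) = 0.1631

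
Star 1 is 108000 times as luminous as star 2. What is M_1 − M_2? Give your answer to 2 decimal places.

Pogson: ΔM = −2.5 log₁₀(ratio) = −2.5 log₁₀(108000) = −2.5 × 5.0334 = -12.584
Star 1 is brighter, so it has the smaller magnitude: the difference is negative.

M_1 − M_2 ≈ -12.58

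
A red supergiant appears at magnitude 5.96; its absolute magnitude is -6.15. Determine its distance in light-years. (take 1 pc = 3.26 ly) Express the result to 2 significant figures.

Distance modulus: m − M = 5.96 − (-6.15) = 12.110
m − M = 5 log₁₀ d − 5
log₁₀ d = (m − M)/5 + 1 = 3.4220
d = 10^3.4220 = 2642 pc
= 8614 ly

d ≈ 8600 ly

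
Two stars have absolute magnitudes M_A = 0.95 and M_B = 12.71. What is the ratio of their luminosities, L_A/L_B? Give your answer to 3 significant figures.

L_A/L_B ≈ 50600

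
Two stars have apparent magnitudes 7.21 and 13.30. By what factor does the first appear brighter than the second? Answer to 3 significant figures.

273

Magnitude difference = -6.09
Flux ratio = 10^(−0.4 Δm) = 10^(−0.4 × -6.09) = 10^2.436 = 272.9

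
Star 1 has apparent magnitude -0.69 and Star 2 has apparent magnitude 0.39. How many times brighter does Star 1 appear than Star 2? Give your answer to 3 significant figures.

2.70

Δm = -0.69 − (0.39) = -1.08
Flux ratio = 10^(−0.4 Δm) = 10^(−0.4 × -1.08) = 10^0.432 = 2.704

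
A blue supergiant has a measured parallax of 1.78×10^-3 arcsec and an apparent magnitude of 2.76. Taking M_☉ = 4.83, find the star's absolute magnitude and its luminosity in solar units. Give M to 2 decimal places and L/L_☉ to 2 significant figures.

M ≈ -5.99; L/L_☉ ≈ 21000

d = 1/p = 1/1.78×10^-3″ = 561.8 pc
M = m − 5 log₁₀ d + 5 = 2.76 − 5·2.7496 + 5 = -5.988
M − M_☉ = -5.988 − 4.83 = -10.818
L/L_☉ = 10^(−0.4 × -10.818) = 21240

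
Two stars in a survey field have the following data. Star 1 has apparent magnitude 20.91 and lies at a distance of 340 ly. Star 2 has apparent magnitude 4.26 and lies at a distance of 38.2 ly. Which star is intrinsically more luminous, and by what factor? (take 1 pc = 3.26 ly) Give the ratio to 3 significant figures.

Star 2 is more luminous, by a factor of 57700.

Star 1: d = 340 ly / 3.26 = 104.3 pc
Star 1: M = m − 5 log₁₀ d + 5 = 20.91 − 5·2.0183 + 5 = 15.819
Star 2: d = 38.2 ly / 3.26 = 11.72 pc
Star 2: M = m − 5 log₁₀ d + 5 = 4.26 − 5·1.0688 + 5 = 3.916
ΔM = M_1 − M_2 = 15.819 − (3.916) = 11.903; smaller M is more luminous → Star 2.
L ratio = 10^(0.4 |ΔM|) = 10^4.761 = 57700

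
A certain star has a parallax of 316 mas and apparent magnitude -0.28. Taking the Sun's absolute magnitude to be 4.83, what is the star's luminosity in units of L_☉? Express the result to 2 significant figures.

L/L_☉ ≈ 11

d = 1/p = 1000/316 mas = 3.165 pc
M = m − 5 log₁₀ d + 5 = -0.28 − 5·0.5003 + 5 = 2.218
M − M_☉ = 2.218 − 4.83 = -2.612
L/L_☉ = 10^(−0.4 × -2.612) = 11.08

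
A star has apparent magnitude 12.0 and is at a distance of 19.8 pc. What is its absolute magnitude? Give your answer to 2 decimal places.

5 log₁₀(d/10 pc) = 5 log₁₀(19.80) − 5 = 1.483
M = m − 5 log₁₀(d/10) = 12.0 − 1.483 = 10.517

M ≈ 10.52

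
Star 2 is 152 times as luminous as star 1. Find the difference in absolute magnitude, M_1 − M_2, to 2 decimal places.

M_1 − M_2 ≈ 5.45

Pogson: ΔM = −2.5 log₁₀(ratio) = −2.5 log₁₀(152) = −2.5 × 2.1818 = -5.455
Star 2 is brighter so has the smaller magnitude: M_1 − M_2 is positive.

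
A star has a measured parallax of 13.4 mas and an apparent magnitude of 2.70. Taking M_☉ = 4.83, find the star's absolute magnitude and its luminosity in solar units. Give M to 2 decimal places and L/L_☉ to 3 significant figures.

d = 1/p = 1000/13.4 mas = 74.63 pc
M = m − 5 log₁₀ d + 5 = 2.70 − 5·1.8729 + 5 = -1.664
M − M_☉ = -1.664 − 4.83 = -6.494
L/L_☉ = 10^(−0.4 × -6.494) = 396.1

M ≈ -1.66; L/L_☉ ≈ 396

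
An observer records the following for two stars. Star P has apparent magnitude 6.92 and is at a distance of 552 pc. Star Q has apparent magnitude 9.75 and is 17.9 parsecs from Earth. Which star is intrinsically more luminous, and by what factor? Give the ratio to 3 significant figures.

Star P is more luminous, by a factor of 12900.

Star P: M = m − 5 log₁₀ d + 5 = 6.92 − 5·2.7419 + 5 = -1.790
Star Q: M = m − 5 log₁₀ d + 5 = 9.75 − 5·1.2529 + 5 = 8.486
ΔM = M_P − M_Q = -1.790 − (8.486) = -10.275; smaller M is more luminous → Star P.
L ratio = 10^(0.4 |ΔM|) = 10^4.110 = 12890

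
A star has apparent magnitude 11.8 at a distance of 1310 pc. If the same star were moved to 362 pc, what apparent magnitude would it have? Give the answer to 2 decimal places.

Flux ∝ 1/d², so Δm = 5 log₁₀(d₂/d₁) = 5 log₁₀(362/1310) = -2.793
m₂ = m₁ + Δm = 11.8 + (-2.793) = 9.007

m ≈ 9.01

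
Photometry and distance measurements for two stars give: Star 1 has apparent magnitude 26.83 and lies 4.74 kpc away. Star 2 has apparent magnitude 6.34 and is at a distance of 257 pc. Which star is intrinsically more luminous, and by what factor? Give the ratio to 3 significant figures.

Star 1: d = 4.74 kpc = 4740 pc
Star 1: M = m − 5 log₁₀ d + 5 = 26.83 − 5·3.6758 + 5 = 13.451
Star 2: M = m − 5 log₁₀ d + 5 = 6.34 − 5·2.4099 + 5 = -0.710
ΔM = M_1 − M_2 = 13.451 − (-0.710) = 14.161; smaller M is more luminous → Star 2.
L ratio = 10^(0.4 |ΔM|) = 10^5.664 = 461600

Star 2 is more luminous, by a factor of 462000.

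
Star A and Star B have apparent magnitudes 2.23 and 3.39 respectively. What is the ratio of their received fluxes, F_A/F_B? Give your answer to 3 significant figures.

Δm = 2.23 − (3.39) = -1.16
Flux ratio = 10^(−0.4 Δm) = 10^(−0.4 × -1.16) = 10^0.464 = 2.911

F_A/F_B ≈ 2.91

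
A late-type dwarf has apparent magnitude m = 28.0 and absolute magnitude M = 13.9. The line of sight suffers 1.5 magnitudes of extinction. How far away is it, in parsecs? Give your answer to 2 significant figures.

m − M = 5 log₁₀(d/10 pc) + A  ⇒  28.0 − (13.9) − 1.5 = 5 log₁₀(d/10)
12.600 = 5 log₁₀(d/10)
log₁₀ d = (m − M − A)/5 + 1 = 3.5200
d = 10^3.5200 = 3311 pc

d ≈ 3300 pc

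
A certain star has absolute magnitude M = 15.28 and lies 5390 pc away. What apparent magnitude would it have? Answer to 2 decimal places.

m ≈ 28.94

m = M + 5 log₁₀ d − 5 = 15.28 + 5·3.7316 − 5 = 28.938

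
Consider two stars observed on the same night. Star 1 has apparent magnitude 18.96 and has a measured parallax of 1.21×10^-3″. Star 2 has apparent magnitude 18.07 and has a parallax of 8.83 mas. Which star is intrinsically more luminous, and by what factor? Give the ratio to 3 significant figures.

Star 1 is more luminous, by a factor of 23.5.

Star 1: d = 1/p = 1/1.21×10^-3″ = 826.4 pc
Star 1: M = m − 5 log₁₀ d + 5 = 18.96 − 5·2.9172 + 5 = 9.374
Star 2: p = 8.83 mas = 8.83×10^-3″ → d = 1/p = 113.3 pc
Star 2: M = m − 5 log₁₀ d + 5 = 18.07 − 5·2.0540 + 5 = 12.800
ΔM = M_1 − M_2 = 9.374 − (12.800) = -3.426; smaller M is more luminous → Star 1.
L ratio = 10^(0.4 |ΔM|) = 10^1.370 = 23.46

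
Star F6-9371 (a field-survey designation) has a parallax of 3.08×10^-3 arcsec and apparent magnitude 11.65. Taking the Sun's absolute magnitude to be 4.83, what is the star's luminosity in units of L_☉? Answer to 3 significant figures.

L/L_☉ ≈ 1.97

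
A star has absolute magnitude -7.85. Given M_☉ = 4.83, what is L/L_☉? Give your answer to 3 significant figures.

L/L_☉ ≈ 118000

M − M_☉ = -7.85 − 4.83 = -12.680
L/L_☉ = 10^(−0.4 (M − M_☉)) = 10^5.072 = 118000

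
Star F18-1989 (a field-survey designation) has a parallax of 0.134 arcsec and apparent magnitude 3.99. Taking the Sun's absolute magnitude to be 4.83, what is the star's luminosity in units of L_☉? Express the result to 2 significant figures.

L/L_☉ ≈ 1.2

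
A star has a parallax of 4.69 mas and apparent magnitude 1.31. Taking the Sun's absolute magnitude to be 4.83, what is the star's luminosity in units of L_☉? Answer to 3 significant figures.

d = 1/p = 1000/4.69 mas = 213.2 pc
M = m − 5 log₁₀ d + 5 = 1.31 − 5·2.3288 + 5 = -5.334
M − M_☉ = -5.334 − 4.83 = -10.164
L/L_☉ = 10^(−0.4 × -10.164) = 11630

L/L_☉ ≈ 11600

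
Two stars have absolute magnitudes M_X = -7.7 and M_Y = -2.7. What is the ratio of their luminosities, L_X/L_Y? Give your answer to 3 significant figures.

L_X/L_Y ≈ 100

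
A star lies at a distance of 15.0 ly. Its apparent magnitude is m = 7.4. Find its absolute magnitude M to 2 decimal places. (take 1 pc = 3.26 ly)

M ≈ 9.09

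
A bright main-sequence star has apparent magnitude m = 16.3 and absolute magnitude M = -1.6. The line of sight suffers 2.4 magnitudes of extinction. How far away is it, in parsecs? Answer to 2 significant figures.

m − M = 5 log₁₀(d/10 pc) + A  ⇒  16.3 − (-1.6) − 2.4 = 5 log₁₀(d/10)
15.500 = 5 log₁₀(d/10)
log₁₀ d = (m − M − A)/5 + 1 = 4.1000
d = 10^4.1000 = 12590 pc

d ≈ 13000 pc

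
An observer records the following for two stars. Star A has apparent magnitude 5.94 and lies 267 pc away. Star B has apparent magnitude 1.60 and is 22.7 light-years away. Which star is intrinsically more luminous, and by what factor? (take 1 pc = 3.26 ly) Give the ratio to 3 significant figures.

Star A: M = m − 5 log₁₀ d + 5 = 5.94 − 5·2.4265 + 5 = -1.193
Star B: d = 22.7 ly / 3.26 = 6.963 pc
Star B: M = m − 5 log₁₀ d + 5 = 1.60 − 5·0.8428 + 5 = 2.386
ΔM = M_A − M_B = -1.193 − (2.386) = -3.579; smaller M is more luminous → Star A.
L ratio = 10^(0.4 |ΔM|) = 10^1.431 = 27.00

Star A is more luminous, by a factor of 27.0.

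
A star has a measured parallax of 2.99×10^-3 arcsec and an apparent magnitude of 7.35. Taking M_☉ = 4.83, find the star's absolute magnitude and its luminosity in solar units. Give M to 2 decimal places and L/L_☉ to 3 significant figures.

M ≈ -0.27; L/L_☉ ≈ 110

d = 1/p = 1/2.99×10^-3″ = 334.4 pc
M = m − 5 log₁₀ d + 5 = 7.35 − 5·2.5243 + 5 = -0.272
M − M_☉ = -0.272 − 4.83 = -5.102
L/L_☉ = 10^(−0.4 × -5.102) = 109.8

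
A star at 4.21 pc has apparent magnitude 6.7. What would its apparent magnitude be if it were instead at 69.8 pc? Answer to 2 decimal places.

Flux ∝ 1/d², so Δm = 5 log₁₀(d₂/d₁) = 5 log₁₀(69.8/4.21) = 6.098
m₂ = m₁ + Δm = 6.7 + (6.098) = 12.798

m ≈ 12.80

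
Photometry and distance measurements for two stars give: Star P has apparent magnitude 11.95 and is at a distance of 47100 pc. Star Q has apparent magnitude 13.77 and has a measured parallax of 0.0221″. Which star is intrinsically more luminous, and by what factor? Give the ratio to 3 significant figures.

Star P is more luminous, by a factor of 5.79×10^6.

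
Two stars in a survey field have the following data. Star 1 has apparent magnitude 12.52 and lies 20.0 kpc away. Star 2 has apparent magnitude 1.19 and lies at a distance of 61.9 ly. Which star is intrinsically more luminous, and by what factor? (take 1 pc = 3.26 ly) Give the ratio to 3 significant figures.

Star 1 is more luminous, by a factor of 32.6.

Star 1: d = 20.0 kpc = 20000 pc
Star 1: M = m − 5 log₁₀ d + 5 = 12.52 − 5·4.3010 + 5 = -3.985
Star 2: d = 61.9 ly / 3.26 = 18.99 pc
Star 2: M = m − 5 log₁₀ d + 5 = 1.19 − 5·1.2785 + 5 = -0.202
ΔM = M_1 − M_2 = -3.985 − (-0.202) = -3.783; smaller M is more luminous → Star 1.
L ratio = 10^(0.4 |ΔM|) = 10^1.513 = 32.59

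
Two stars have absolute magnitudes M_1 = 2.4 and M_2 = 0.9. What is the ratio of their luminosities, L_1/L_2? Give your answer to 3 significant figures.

ΔM = M_1 − M_2 = 1.5
L_1/L_2 = 10^(−0.4 ΔM) = 10^-0.600 = 0.2512

L_1/L_2 ≈ 0.251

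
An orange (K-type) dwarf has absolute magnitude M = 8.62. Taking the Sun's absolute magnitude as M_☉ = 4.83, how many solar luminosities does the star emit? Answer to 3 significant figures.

M − M_☉ = 8.62 − 4.83 = 3.790
L/L_☉ = 10^(−0.4 (M − M_☉)) = 10^-1.516 = 0.03048

L/L_☉ ≈ 0.0305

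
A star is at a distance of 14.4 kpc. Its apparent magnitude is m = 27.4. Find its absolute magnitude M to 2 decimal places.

d = 14.4 kpc = 14400 pc
5 log₁₀(d/10 pc) = 5 log₁₀(14400) − 5 = 15.792
M = m − 5 log₁₀(d/10) = 27.4 − 15.792 = 11.608

M ≈ 11.61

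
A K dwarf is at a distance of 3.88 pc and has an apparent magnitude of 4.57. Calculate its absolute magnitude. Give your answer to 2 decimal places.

5 log₁₀(d/10 pc) = 5 log₁₀(3.880) − 5 = -2.056
M = m − 5 log₁₀(d/10) = 4.57 + 2.056 = 6.626

M ≈ 6.63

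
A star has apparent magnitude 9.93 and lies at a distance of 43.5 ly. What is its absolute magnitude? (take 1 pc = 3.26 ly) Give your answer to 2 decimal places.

M ≈ 9.30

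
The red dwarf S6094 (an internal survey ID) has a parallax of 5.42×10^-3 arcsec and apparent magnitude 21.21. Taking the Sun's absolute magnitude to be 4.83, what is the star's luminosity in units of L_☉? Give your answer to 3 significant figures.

d = 1/p = 1/5.42×10^-3″ = 184.5 pc
M = m − 5 log₁₀ d + 5 = 21.21 − 5·2.2660 + 5 = 14.880
M − M_☉ = 14.880 − 4.83 = 10.050
L/L_☉ = 10^(−0.4 × 10.050) = 9.550×10^-5

L/L_☉ ≈ 9.55×10^-5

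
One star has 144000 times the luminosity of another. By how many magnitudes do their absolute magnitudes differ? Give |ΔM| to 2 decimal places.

Pogson: ΔM = −2.5 log₁₀(ratio) = −2.5 log₁₀(144000) = −2.5 × 5.1584 = -12.896

|ΔM| ≈ 12.90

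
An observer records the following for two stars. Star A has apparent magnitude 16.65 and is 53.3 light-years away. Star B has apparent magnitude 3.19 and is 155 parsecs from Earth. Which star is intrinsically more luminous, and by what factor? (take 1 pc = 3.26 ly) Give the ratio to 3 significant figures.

Star B is more luminous, by a factor of 2.18×10^7.

Star A: d = 53.3 ly / 3.26 = 16.35 pc
Star A: M = m − 5 log₁₀ d + 5 = 16.65 − 5·1.2135 + 5 = 15.582
Star B: M = m − 5 log₁₀ d + 5 = 3.19 − 5·2.1903 + 5 = -2.762
ΔM = M_A − M_B = 15.582 − (-2.762) = 18.344; smaller M is more luminous → Star B.
L ratio = 10^(0.4 |ΔM|) = 10^7.338 = 2.176×10^7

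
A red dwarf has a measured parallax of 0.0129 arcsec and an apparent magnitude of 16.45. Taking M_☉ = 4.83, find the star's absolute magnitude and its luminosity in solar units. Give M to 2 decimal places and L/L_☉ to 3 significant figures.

M ≈ 12.00; L/L_☉ ≈ 1.35×10^-3

d = 1/p = 1/0.0129″ = 77.52 pc
M = m − 5 log₁₀ d + 5 = 16.45 − 5·1.8894 + 5 = 12.003
M − M_☉ = 12.003 − 4.83 = 7.173
L/L_☉ = 10^(−0.4 × 7.173) = 1.352×10^-3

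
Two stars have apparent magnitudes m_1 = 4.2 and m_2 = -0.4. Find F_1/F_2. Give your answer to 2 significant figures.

F_1/F_2 ≈ 0.014

Δm = 4.2 − (-0.4) = 4.6
Flux ratio = 10^(−0.4 Δm) = 10^(−0.4 × 4.6) = 10^-1.840 = 0.01445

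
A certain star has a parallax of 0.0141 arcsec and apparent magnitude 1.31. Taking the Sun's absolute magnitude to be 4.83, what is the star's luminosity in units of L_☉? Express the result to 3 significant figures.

d = 1/p = 1/0.0141″ = 70.92 pc
M = m − 5 log₁₀ d + 5 = 1.31 − 5·1.8508 + 5 = -2.944
M − M_☉ = -2.944 − 4.83 = -7.774
L/L_☉ = 10^(−0.4 × -7.774) = 1287

L/L_☉ ≈ 1290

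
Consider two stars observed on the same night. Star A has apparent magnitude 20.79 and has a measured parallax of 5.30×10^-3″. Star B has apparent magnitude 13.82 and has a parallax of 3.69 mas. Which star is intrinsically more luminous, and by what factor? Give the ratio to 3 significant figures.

Star B is more luminous, by a factor of 1270.

Star A: d = 1/p = 1/5.30×10^-3″ = 188.7 pc
Star A: M = m − 5 log₁₀ d + 5 = 20.79 − 5·2.2757 + 5 = 14.411
Star B: p = 3.69 mas = 3.69×10^-3″ → d = 1/p = 271.0 pc
Star B: M = m − 5 log₁₀ d + 5 = 13.82 − 5·2.4330 + 5 = 6.655
ΔM = M_A − M_B = 14.411 − (6.655) = 7.756; smaller M is more luminous → Star B.
L ratio = 10^(0.4 |ΔM|) = 10^3.102 = 1266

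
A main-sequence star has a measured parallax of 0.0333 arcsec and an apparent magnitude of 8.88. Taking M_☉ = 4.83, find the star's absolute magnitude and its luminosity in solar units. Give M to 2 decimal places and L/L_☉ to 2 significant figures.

d = 1/p = 1/0.0333″ = 30.03 pc
M = m − 5 log₁₀ d + 5 = 8.88 − 5·1.4776 + 5 = 6.492
M − M_☉ = 6.492 − 4.83 = 1.662
L/L_☉ = 10^(−0.4 × 1.662) = 0.2163

M ≈ 6.49; L/L_☉ ≈ 0.22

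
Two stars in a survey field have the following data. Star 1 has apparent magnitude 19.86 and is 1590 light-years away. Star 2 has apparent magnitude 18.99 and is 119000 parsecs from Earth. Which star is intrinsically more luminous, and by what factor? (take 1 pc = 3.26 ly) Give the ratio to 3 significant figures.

Star 2 is more luminous, by a factor of 133000.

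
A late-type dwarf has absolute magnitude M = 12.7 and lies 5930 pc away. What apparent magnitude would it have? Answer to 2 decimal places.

m ≈ 26.57

m = M + 5 log₁₀ d − 5 = 12.7 + 5·3.7731 − 5 = 26.565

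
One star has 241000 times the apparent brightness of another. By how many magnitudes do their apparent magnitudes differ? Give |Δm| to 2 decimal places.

|Δm| ≈ 13.46

Pogson: Δm = −2.5 log₁₀(ratio) = −2.5 log₁₀(241000) = −2.5 × 5.3820 = -13.455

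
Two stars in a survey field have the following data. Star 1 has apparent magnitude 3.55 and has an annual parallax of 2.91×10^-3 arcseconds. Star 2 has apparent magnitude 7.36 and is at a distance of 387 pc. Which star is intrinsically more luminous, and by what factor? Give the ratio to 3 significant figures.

Star 1 is more luminous, by a factor of 26.4.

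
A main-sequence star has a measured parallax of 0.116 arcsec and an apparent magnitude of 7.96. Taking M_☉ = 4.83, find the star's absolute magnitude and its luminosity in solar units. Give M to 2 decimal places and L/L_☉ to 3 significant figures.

M ≈ 8.28; L/L_☉ ≈ 0.0416

d = 1/p = 1/0.116″ = 8.621 pc
M = m − 5 log₁₀ d + 5 = 7.96 − 5·0.9355 + 5 = 8.282
M − M_☉ = 8.282 − 4.83 = 3.452
L/L_☉ = 10^(−0.4 × 3.452) = 0.04160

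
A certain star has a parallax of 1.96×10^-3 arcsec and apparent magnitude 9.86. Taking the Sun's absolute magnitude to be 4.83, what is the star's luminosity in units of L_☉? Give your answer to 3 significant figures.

L/L_☉ ≈ 25.3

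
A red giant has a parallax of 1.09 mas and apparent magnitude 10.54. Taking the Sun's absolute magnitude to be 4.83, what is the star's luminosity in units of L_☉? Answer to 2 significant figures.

L/L_☉ ≈ 44

d = 1/p = 1000/1.09 mas = 917.4 pc
M = m − 5 log₁₀ d + 5 = 10.54 − 5·2.9626 + 5 = 0.727
M − M_☉ = 0.727 − 4.83 = -4.103
L/L_☉ = 10^(−0.4 × -4.103) = 43.77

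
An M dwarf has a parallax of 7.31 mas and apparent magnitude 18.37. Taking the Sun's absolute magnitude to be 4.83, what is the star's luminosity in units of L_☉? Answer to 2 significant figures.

d = 1/p = 1000/7.31 mas = 136.8 pc
M = m − 5 log₁₀ d + 5 = 18.37 − 5·2.1361 + 5 = 12.690
M − M_☉ = 12.690 − 4.83 = 7.860
L/L_☉ = 10^(−0.4 × 7.860) = 7.181×10^-4

L/L_☉ ≈ 7.2×10^-4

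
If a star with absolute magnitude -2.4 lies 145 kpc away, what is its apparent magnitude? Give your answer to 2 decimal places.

d = 145 kpc = 145000 pc
m = M + 5 log₁₀ d − 5 = -2.4 + 5·5.1614 − 5 = 18.407

m ≈ 18.41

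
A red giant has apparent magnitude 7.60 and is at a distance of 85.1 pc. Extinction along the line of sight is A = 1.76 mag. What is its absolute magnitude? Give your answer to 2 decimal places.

M ≈ 1.19

5 log₁₀(d/10 pc) = 5 log₁₀(85.10) − 5 = 4.650
M = m − 5 log₁₀(d/10) − A = 7.60 − 4.650 − 1.76 = 1.190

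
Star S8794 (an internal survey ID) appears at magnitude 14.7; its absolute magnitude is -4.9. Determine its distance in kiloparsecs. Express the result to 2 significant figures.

d ≈ 83 kpc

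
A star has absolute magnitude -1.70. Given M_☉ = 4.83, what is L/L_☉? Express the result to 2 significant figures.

M − M_☉ = -1.70 − 4.83 = -6.530
L/L_☉ = 10^(−0.4 (M − M_☉)) = 10^2.612 = 409.3

L/L_☉ ≈ 410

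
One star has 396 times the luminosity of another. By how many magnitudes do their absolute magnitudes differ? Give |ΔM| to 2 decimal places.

Pogson: ΔM = −2.5 log₁₀(ratio) = −2.5 log₁₀(396) = −2.5 × 2.5977 = -6.494

|ΔM| ≈ 6.49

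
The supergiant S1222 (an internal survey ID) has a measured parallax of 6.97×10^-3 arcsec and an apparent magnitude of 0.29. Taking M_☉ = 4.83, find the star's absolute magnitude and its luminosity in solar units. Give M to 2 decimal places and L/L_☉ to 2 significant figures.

M ≈ -5.49; L/L_☉ ≈ 13000

d = 1/p = 1/6.97×10^-3″ = 143.5 pc
M = m − 5 log₁₀ d + 5 = 0.29 − 5·2.1568 + 5 = -5.494
M − M_☉ = -5.494 − 4.83 = -10.324
L/L_☉ = 10^(−0.4 × -10.324) = 13480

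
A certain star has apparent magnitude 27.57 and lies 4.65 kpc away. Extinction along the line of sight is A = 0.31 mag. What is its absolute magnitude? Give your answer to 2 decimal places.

M ≈ 13.92

d = 4.65 kpc = 4650 pc
5 log₁₀(d/10 pc) = 5 log₁₀(4650) − 5 = 13.337
M = m − 5 log₁₀(d/10) − A = 27.57 − 13.337 − 0.31 = 13.923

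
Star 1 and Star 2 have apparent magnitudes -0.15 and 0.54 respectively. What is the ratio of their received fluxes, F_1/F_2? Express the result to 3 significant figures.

Magnitude difference = -0.69
Flux ratio = 10^(−0.4 Δm) = 10^(−0.4 × -0.69) = 10^0.276 = 1.888

F_1/F_2 ≈ 1.89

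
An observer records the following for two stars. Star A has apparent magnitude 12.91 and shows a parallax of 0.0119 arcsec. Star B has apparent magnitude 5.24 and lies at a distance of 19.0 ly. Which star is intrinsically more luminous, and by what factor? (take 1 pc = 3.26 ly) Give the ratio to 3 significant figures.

Star B is more luminous, by a factor of 5.63.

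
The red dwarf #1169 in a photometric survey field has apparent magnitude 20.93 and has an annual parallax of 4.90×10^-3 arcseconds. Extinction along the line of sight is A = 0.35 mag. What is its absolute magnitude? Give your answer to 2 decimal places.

M ≈ 14.03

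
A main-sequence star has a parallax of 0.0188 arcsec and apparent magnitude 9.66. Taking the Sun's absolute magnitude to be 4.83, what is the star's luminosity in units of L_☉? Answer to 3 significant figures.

L/L_☉ ≈ 0.331

d = 1/p = 1/0.0188″ = 53.19 pc
M = m − 5 log₁₀ d + 5 = 9.66 − 5·1.7258 + 5 = 6.031
M − M_☉ = 6.031 − 4.83 = 1.201
L/L_☉ = 10^(−0.4 × 1.201) = 0.3309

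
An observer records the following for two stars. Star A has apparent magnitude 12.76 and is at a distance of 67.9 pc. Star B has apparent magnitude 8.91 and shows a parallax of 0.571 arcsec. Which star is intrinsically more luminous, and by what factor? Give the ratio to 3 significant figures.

Star A: M = m − 5 log₁₀ d + 5 = 12.76 − 5·1.8319 + 5 = 8.601
Star B: d = 1/p = 1/0.571″ = 1.751 pc
Star B: M = m − 5 log₁₀ d + 5 = 8.91 − 5·0.2434 + 5 = 12.693
ΔM = M_A − M_B = 8.601 − (12.693) = -4.093; smaller M is more luminous → Star A.
L ratio = 10^(0.4 |ΔM|) = 10^1.637 = 43.35

Star A is more luminous, by a factor of 43.4.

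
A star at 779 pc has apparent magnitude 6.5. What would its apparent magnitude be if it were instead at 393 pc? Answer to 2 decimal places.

Flux ∝ 1/d², so Δm = 5 log₁₀(d₂/d₁) = 5 log₁₀(393/779) = -1.486
m₂ = m₁ + Δm = 6.5 + (-1.486) = 5.014

m ≈ 5.01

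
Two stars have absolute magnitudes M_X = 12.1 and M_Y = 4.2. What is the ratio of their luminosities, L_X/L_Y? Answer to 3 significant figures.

L_X/L_Y ≈ 6.92×10^-4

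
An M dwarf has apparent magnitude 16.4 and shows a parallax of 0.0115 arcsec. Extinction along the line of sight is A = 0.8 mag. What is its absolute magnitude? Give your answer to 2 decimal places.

d = 1/p = 1/0.0115″ = 86.96 pc
5 log₁₀(d/10 pc) = 5 log₁₀(86.96) − 5 = 4.697
M = m − 5 log₁₀(d/10) − A = 16.4 − 4.697 − 0.8 = 10.903

M ≈ 10.90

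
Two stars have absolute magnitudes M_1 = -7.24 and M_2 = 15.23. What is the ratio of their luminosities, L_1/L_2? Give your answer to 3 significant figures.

L_1/L_2 ≈ 9.73×10^8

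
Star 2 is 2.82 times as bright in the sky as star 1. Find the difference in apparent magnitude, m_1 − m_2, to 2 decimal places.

Pogson: Δm = −2.5 log₁₀(ratio) = −2.5 log₁₀(2.82) = −2.5 × 0.4502 = -1.126
Star 2 is brighter so has the smaller magnitude: m_1 − m_2 is positive.

m_1 − m_2 ≈ 1.13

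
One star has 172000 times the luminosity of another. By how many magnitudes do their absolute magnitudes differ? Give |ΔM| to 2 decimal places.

Pogson: ΔM = −2.5 log₁₀(ratio) = −2.5 log₁₀(172000) = −2.5 × 5.2355 = -13.089

|ΔM| ≈ 13.09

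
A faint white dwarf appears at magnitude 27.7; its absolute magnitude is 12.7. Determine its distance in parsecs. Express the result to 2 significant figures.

d ≈ 10000 pc

μ = m − M = 15.000
m − M = 5 log₁₀ d − 5
log₁₀ d = (m − M)/5 + 1 = 4.0000
d = 10^4.0000 = 10000 pc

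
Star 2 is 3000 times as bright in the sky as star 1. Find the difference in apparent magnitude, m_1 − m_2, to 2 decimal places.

m_1 − m_2 ≈ 8.69

Pogson: Δm = −2.5 log₁₀(ratio) = −2.5 log₁₀(3000) = −2.5 × 3.4771 = -8.693
Star 2 is brighter so has the smaller magnitude: m_1 − m_2 is positive.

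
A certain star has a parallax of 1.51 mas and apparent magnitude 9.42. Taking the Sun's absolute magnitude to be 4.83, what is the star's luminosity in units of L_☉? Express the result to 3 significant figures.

L/L_☉ ≈ 64.0

d = 1/p = 1000/1.51 mas = 662.3 pc
M = m − 5 log₁₀ d + 5 = 9.42 − 5·2.8210 + 5 = 0.315
M − M_☉ = 0.315 − 4.83 = -4.515
L/L_☉ = 10^(−0.4 × -4.515) = 63.98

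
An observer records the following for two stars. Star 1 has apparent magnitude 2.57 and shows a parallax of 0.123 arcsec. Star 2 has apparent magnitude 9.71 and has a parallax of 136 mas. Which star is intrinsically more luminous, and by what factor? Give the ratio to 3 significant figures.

Star 1 is more luminous, by a factor of 878.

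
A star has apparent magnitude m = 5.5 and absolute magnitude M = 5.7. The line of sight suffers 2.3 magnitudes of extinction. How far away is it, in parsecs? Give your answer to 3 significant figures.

m − M = 5 log₁₀(d/10 pc) + A  ⇒  5.5 − (5.7) − 2.3 = 5 log₁₀(d/10)
-2.500 = 5 log₁₀(d/10)
log₁₀ d = (m − M − A)/5 + 1 = 0.5000
d = 10^0.5000 = 3.162 pc

d ≈ 3.16 pc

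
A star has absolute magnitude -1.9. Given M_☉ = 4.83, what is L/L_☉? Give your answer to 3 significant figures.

M − M_☉ = -1.9 − 4.83 = -6.730
L/L_☉ = 10^(−0.4 (M − M_☉)) = 10^2.692 = 492.0

L/L_☉ ≈ 492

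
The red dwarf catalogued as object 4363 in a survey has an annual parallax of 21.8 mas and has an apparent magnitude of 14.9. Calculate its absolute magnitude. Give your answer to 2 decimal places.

M ≈ 11.59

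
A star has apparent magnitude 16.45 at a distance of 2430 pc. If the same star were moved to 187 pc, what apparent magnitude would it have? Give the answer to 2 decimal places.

Flux ∝ 1/d², so Δm = 5 log₁₀(d₂/d₁) = 5 log₁₀(187/2430) = -5.569
m₂ = m₁ + Δm = 16.45 + (-5.569) = 10.881

m ≈ 10.88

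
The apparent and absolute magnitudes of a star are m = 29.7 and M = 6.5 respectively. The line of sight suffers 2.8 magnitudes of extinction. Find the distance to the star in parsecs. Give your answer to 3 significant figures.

d ≈ 120000 pc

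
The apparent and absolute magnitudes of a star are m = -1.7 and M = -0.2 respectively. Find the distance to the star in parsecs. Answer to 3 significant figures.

Distance modulus: m − M = -1.7 − (-0.2) = -1.500
m − M = 5 log₁₀ d − 5
log₁₀ d = (m − M)/5 + 1 = 0.7000
d = 10^0.7000 = 5.012 pc

d ≈ 5.01 pc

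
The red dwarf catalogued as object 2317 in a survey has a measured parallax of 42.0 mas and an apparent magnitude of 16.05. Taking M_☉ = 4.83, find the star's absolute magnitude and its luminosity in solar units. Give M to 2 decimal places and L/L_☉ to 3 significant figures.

M ≈ 14.17; L/L_☉ ≈ 1.84×10^-4

d = 1/p = 1000/42.0 mas = 23.81 pc
M = m − 5 log₁₀ d + 5 = 16.05 − 5·1.3768 + 5 = 14.166
M − M_☉ = 14.166 − 4.83 = 9.336
L/L_☉ = 10^(−0.4 × 9.336) = 1.843×10^-4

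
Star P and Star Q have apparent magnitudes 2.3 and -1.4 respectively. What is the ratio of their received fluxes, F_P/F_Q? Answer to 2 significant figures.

F_P/F_Q ≈ 0.033

Δm = 2.3 − (-1.4) = 3.7
Flux ratio = 10^(−0.4 Δm) = 10^(−0.4 × 3.7) = 10^-1.480 = 0.03311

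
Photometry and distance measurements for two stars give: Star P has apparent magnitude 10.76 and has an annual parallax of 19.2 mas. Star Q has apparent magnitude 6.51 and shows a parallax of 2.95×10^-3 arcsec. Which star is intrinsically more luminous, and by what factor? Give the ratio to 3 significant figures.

Star P: p = 19.2 mas = 0.0192″ → d = 1/p = 52.08 pc
Star P: M = m − 5 log₁₀ d + 5 = 10.76 − 5·1.7167 + 5 = 7.177
Star Q: d = 1/p = 1/2.95×10^-3″ = 339.0 pc
Star Q: M = m − 5 log₁₀ d + 5 = 6.51 − 5·2.5302 + 5 = -1.141
ΔM = M_P − M_Q = 7.177 − (-1.141) = 8.317; smaller M is more luminous → Star Q.
L ratio = 10^(0.4 |ΔM|) = 10^3.327 = 2123

Star Q is more luminous, by a factor of 2120.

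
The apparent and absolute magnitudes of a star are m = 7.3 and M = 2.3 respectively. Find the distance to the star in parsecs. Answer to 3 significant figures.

Distance modulus: m − M = 7.3 − (2.3) = 5.000
m − M = 5 log₁₀ d − 5
log₁₀ d = (m − M)/5 + 1 = 2.0000
d = 10^2.0000 = 100.0 pc

d ≈ 100 pc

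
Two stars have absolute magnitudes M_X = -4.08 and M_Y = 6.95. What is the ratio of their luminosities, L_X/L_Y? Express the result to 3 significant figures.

ΔM = M_X − M_Y = -11.03
L_X/L_Y = 10^(−0.4 ΔM) = 10^4.412 = 25820

L_X/L_Y ≈ 25800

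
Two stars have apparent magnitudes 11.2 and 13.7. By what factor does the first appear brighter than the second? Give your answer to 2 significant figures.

Magnitude difference = -2.5
Flux ratio = 10^(−0.4 Δm) = 10^(−0.4 × -2.5) = 10^1.000 = 10.00

10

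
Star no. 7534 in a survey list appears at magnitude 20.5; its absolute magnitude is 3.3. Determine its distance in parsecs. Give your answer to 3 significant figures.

d ≈ 27500 pc

Distance modulus: m − M = 20.5 − (3.3) = 17.200
m − M = 5 log₁₀ d − 5
log₁₀ d = (m − M)/5 + 1 = 4.4400
d = 10^4.4400 = 27540 pc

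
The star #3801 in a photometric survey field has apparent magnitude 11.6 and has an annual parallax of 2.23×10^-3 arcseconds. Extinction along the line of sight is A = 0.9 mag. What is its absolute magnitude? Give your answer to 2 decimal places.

M ≈ 2.44

d = 1/p = 1/2.23×10^-3″ = 448.4 pc
5 log₁₀(d/10 pc) = 5 log₁₀(448.4) − 5 = 8.258
M = m − 5 log₁₀(d/10) − A = 11.6 − 8.258 − 0.9 = 2.442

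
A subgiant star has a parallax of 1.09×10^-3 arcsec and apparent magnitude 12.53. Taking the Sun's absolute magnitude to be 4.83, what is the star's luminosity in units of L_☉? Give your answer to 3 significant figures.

d = 1/p = 1/1.09×10^-3″ = 917.4 pc
M = m − 5 log₁₀ d + 5 = 12.53 − 5·2.9626 + 5 = 2.717
M − M_☉ = 2.717 − 4.83 = -2.113
L/L_☉ = 10^(−0.4 × -2.113) = 7.001

L/L_☉ ≈ 7.00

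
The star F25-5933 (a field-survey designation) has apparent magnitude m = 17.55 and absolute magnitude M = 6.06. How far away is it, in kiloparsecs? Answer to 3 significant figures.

Distance modulus: m − M = 17.55 − (6.06) = 11.490
m − M = 5 log₁₀ d − 5
log₁₀ d = (m − M)/5 + 1 = 3.2980
d = 10^3.2980 = 1986 pc
= 1.986 kpc

d ≈ 1.99 kpc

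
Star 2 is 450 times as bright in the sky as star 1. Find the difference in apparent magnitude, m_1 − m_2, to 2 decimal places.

Pogson: Δm = −2.5 log₁₀(ratio) = −2.5 log₁₀(450) = −2.5 × 2.6532 = -6.633
Star 2 is brighter so has the smaller magnitude: m_1 − m_2 is positive.

m_1 − m_2 ≈ 6.63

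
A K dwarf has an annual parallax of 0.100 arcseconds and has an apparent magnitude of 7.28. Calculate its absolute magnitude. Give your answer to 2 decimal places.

M ≈ 7.28

d = 1/p = 1/0.100″ = 10.00 pc
5 log₁₀(d/10 pc) = 5 log₁₀(10.00) − 5 = 0.000
M = m − 5 log₁₀(d/10) = 7.28 − 0.000 = 7.280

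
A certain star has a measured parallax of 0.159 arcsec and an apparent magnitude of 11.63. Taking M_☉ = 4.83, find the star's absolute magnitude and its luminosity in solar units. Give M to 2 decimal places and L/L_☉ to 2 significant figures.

M ≈ 12.64; L/L_☉ ≈ 7.5×10^-4

d = 1/p = 1/0.159″ = 6.289 pc
M = m − 5 log₁₀ d + 5 = 11.63 − 5·0.7986 + 5 = 12.637
M − M_☉ = 12.637 − 4.83 = 7.807
L/L_☉ = 10^(−0.4 × 7.807) = 7.537×10^-4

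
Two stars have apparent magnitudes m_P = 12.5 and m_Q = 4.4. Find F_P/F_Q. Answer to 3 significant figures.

Magnitude difference = 8.1
Flux ratio = 10^(−0.4 Δm) = 10^(−0.4 × 8.1) = 10^-3.240 = 5.754×10^-4

F_P/F_Q ≈ 5.75×10^-4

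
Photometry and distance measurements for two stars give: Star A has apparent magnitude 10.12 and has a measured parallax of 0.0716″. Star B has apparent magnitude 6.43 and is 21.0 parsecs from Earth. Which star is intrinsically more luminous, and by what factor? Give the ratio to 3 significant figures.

Star A: d = 1/p = 1/0.0716″ = 13.97 pc
Star A: M = m − 5 log₁₀ d + 5 = 10.12 − 5·1.1451 + 5 = 9.395
Star B: M = m − 5 log₁₀ d + 5 = 6.43 − 5·1.3222 + 5 = 4.819
ΔM = M_A − M_B = 9.395 − (4.819) = 4.576; smaller M is more luminous → Star B.
L ratio = 10^(0.4 |ΔM|) = 10^1.830 = 67.65

Star B is more luminous, by a factor of 67.6.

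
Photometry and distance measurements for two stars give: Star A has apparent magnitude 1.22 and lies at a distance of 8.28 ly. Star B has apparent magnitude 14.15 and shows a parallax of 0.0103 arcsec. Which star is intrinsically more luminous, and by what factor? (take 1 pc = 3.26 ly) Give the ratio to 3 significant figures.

Star A is more luminous, by a factor of 102.

Star A: d = 8.28 ly / 3.26 = 2.540 pc
Star A: M = m − 5 log₁₀ d + 5 = 1.22 − 5·0.4048 + 5 = 4.196
Star B: d = 1/p = 1/0.0103″ = 97.09 pc
Star B: M = m − 5 log₁₀ d + 5 = 14.15 − 5·1.9872 + 5 = 9.214
ΔM = M_A − M_B = 4.196 − (9.214) = -5.018; smaller M is more luminous → Star A.
L ratio = 10^(0.4 |ΔM|) = 10^2.007 = 101.7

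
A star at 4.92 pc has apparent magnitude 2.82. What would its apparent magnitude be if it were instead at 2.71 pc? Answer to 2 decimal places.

Flux ∝ 1/d², so Δm = 5 log₁₀(d₂/d₁) = 5 log₁₀(2.71/4.92) = -1.295
m₂ = m₁ + Δm = 2.82 + (-1.295) = 1.525

m ≈ 1.53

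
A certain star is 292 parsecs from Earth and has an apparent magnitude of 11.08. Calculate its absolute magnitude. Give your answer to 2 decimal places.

5 log₁₀(d/10 pc) = 5 log₁₀(292.0) − 5 = 7.327
M = m − 5 log₁₀(d/10) = 11.08 − 7.327 = 3.753

M ≈ 3.75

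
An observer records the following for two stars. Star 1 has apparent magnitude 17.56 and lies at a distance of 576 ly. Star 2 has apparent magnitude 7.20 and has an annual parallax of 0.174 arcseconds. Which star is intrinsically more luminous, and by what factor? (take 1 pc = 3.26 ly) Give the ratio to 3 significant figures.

Star 2 is more luminous, by a factor of 14.7.

Star 1: d = 576 ly / 3.26 = 176.7 pc
Star 1: M = m − 5 log₁₀ d + 5 = 17.56 − 5·2.2472 + 5 = 11.324
Star 2: d = 1/p = 1/0.174″ = 5.747 pc
Star 2: M = m − 5 log₁₀ d + 5 = 7.20 − 5·0.7595 + 5 = 8.403
ΔM = M_1 − M_2 = 11.324 − (8.403) = 2.921; smaller M is more luminous → Star 2.
L ratio = 10^(0.4 |ΔM|) = 10^1.168 = 14.74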